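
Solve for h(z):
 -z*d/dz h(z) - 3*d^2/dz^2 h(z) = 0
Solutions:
 h(z) = C1 + C2*erf(sqrt(6)*z/6)


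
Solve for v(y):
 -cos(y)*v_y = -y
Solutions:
 v(y) = C1 + Integral(y/cos(y), y)


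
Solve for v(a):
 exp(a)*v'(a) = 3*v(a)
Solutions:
 v(a) = C1*exp(-3*exp(-a))


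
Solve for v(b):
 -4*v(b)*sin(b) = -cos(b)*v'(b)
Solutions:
 v(b) = C1/cos(b)^4


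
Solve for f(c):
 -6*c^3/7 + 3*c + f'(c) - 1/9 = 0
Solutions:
 f(c) = C1 + 3*c^4/14 - 3*c^2/2 + c/9


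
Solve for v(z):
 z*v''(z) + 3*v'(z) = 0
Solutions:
 v(z) = C1 + C2/z^2


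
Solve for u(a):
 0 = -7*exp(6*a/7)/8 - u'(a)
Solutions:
 u(a) = C1 - 49*exp(6*a/7)/48


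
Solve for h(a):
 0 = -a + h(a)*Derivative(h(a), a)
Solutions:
 h(a) = -sqrt(C1 + a^2)
 h(a) = sqrt(C1 + a^2)


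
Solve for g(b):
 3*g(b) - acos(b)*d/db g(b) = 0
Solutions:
 g(b) = C1*exp(3*Integral(1/acos(b), b))


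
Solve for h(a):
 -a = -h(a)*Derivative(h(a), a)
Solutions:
 h(a) = -sqrt(C1 + a^2)
 h(a) = sqrt(C1 + a^2)


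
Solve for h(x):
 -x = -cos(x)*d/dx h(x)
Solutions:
 h(x) = C1 + Integral(x/cos(x), x)


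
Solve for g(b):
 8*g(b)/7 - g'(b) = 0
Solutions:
 g(b) = C1*exp(8*b/7)


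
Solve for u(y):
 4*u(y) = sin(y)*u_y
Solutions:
 u(y) = C1*(cos(y)^2 - 2*cos(y) + 1)/(cos(y)^2 + 2*cos(y) + 1)


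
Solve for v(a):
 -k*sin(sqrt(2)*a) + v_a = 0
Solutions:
 v(a) = C1 - sqrt(2)*k*cos(sqrt(2)*a)/2


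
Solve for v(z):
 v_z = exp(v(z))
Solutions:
 v(z) = log(-1/(C1 + z))


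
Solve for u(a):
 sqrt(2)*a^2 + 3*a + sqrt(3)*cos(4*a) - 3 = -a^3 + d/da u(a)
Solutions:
 u(a) = C1 + a^4/4 + sqrt(2)*a^3/3 + 3*a^2/2 - 3*a + sqrt(3)*sin(4*a)/4


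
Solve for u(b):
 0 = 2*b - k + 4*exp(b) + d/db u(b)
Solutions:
 u(b) = C1 - b^2 + b*k - 4*exp(b)


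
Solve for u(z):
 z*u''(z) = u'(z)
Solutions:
 u(z) = C1 + C2*z^2


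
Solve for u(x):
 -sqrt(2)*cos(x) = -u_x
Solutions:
 u(x) = C1 + sqrt(2)*sin(x)


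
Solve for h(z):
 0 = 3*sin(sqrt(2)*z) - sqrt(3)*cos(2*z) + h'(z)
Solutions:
 h(z) = C1 + sqrt(3)*sin(2*z)/2 + 3*sqrt(2)*cos(sqrt(2)*z)/2


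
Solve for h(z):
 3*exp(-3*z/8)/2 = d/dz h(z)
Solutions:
 h(z) = C1 - 4*exp(-3*z/8)


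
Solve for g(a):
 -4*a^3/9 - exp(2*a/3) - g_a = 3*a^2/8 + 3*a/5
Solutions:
 g(a) = C1 - a^4/9 - a^3/8 - 3*a^2/10 - 3*exp(2*a/3)/2


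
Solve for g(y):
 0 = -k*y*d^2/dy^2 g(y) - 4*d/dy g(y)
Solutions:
 g(y) = C1 + y^(((re(k) - 4)*re(k) + im(k)^2)/(re(k)^2 + im(k)^2))*(C2*sin(4*log(y)*Abs(im(k))/(re(k)^2 + im(k)^2)) + C3*cos(4*log(y)*im(k)/(re(k)^2 + im(k)^2)))


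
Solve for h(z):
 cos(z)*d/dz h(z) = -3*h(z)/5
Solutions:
 h(z) = C1*(sin(z) - 1)^(3/10)/(sin(z) + 1)^(3/10)


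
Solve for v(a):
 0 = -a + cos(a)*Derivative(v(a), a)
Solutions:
 v(a) = C1 + Integral(a/cos(a), a)


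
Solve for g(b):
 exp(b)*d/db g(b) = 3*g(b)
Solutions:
 g(b) = C1*exp(-3*exp(-b))


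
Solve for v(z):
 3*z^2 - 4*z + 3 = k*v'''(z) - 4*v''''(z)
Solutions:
 v(z) = C1 + C2*z + C3*z^2 + C4*exp(k*z/4) + z^5/(20*k) + z^4*(-1/6 + 1/k)/k + z^3*(1/2 - 8/(3*k) + 16/k^2)/k


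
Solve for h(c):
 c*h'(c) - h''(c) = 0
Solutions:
 h(c) = C1 + C2*erfi(sqrt(2)*c/2)


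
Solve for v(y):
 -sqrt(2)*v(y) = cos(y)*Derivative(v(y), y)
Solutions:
 v(y) = C1*(sin(y) - 1)^(sqrt(2)/2)/(sin(y) + 1)^(sqrt(2)/2)


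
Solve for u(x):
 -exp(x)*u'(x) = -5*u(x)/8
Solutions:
 u(x) = C1*exp(-5*exp(-x)/8)


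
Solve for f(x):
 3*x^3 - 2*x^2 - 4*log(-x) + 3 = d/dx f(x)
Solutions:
 f(x) = C1 + 3*x^4/4 - 2*x^3/3 - 4*x*log(-x) + 7*x


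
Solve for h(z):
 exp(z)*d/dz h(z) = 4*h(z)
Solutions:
 h(z) = C1*exp(-4*exp(-z))


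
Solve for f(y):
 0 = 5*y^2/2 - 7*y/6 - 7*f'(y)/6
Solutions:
 f(y) = C1 + 5*y^3/7 - y^2/2


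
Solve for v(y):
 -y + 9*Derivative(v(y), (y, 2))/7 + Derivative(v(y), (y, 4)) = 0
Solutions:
 v(y) = C1 + C2*y + C3*sin(3*sqrt(7)*y/7) + C4*cos(3*sqrt(7)*y/7) + 7*y^3/54


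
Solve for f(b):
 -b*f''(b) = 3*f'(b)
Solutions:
 f(b) = C1 + C2/b^2


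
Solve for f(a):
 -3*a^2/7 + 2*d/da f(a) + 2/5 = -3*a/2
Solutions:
 f(a) = C1 + a^3/14 - 3*a^2/8 - a/5


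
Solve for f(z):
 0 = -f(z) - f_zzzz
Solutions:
 f(z) = (C1*sin(sqrt(2)*z/2) + C2*cos(sqrt(2)*z/2))*exp(-sqrt(2)*z/2) + (C3*sin(sqrt(2)*z/2) + C4*cos(sqrt(2)*z/2))*exp(sqrt(2)*z/2)


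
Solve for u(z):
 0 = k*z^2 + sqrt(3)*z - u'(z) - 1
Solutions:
 u(z) = C1 + k*z^3/3 + sqrt(3)*z^2/2 - z


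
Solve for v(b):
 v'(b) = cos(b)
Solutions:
 v(b) = C1 + sin(b)


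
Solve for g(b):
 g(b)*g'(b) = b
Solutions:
 g(b) = -sqrt(C1 + b^2)
 g(b) = sqrt(C1 + b^2)


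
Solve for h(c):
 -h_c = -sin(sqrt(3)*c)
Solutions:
 h(c) = C1 - sqrt(3)*cos(sqrt(3)*c)/3


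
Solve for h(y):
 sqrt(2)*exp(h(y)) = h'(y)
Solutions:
 h(y) = log(-1/(C1 + sqrt(2)*y))


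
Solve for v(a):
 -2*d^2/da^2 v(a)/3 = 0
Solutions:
 v(a) = C1 + C2*a


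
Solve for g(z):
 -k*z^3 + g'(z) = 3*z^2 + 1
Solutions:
 g(z) = C1 + k*z^4/4 + z^3 + z


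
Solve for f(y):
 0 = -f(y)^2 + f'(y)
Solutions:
 f(y) = -1/(C1 + y)


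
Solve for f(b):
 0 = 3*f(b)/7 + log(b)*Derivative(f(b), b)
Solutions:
 f(b) = C1*exp(-3*li(b)/7)


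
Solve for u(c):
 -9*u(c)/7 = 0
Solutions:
 u(c) = 0


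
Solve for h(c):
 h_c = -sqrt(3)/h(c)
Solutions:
 h(c) = -sqrt(C1 - 2*sqrt(3)*c)
 h(c) = sqrt(C1 - 2*sqrt(3)*c)


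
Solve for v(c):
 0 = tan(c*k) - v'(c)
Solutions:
 v(c) = C1 + Piecewise((-log(cos(c*k))/k, Ne(k, 0)), (0, True))


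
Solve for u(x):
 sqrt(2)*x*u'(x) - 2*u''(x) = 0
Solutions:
 u(x) = C1 + C2*erfi(2^(1/4)*x/2)


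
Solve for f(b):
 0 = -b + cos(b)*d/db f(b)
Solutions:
 f(b) = C1 + Integral(b/cos(b), b)


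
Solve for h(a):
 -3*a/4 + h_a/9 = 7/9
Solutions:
 h(a) = C1 + 27*a^2/8 + 7*a


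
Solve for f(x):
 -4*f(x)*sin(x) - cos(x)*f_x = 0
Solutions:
 f(x) = C1*cos(x)^4


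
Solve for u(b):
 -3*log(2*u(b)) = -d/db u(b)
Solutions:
 -Integral(1/(log(_y) + log(2)), (_y, u(b)))/3 = C1 - b


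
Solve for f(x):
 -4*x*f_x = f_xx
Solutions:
 f(x) = C1 + C2*erf(sqrt(2)*x)


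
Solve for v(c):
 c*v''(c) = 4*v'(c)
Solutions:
 v(c) = C1 + C2*c^5


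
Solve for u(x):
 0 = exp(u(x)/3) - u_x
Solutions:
 u(x) = 3*log(-1/(C1 + x)) + 3*log(3)


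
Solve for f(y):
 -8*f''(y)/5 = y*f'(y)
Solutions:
 f(y) = C1 + C2*erf(sqrt(5)*y/4)


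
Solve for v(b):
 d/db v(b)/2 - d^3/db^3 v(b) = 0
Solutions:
 v(b) = C1 + C2*exp(-sqrt(2)*b/2) + C3*exp(sqrt(2)*b/2)


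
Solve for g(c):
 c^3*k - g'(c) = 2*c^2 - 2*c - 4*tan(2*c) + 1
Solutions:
 g(c) = C1 + c^4*k/4 - 2*c^3/3 + c^2 - c - 2*log(cos(2*c))


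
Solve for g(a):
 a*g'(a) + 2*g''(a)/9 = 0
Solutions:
 g(a) = C1 + C2*erf(3*a/2)


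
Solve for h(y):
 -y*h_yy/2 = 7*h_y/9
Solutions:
 h(y) = C1 + C2/y^(5/9)


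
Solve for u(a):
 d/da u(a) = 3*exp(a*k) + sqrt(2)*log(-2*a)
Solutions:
 u(a) = C1 + sqrt(2)*a*log(-a) + sqrt(2)*a*(-1 + log(2)) + Piecewise((3*exp(a*k)/k, Ne(k, 0)), (3*a, True))


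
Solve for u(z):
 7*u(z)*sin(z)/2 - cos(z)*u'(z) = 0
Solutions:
 u(z) = C1/cos(z)^(7/2)


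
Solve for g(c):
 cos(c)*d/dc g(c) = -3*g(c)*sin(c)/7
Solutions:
 g(c) = C1*cos(c)^(3/7)


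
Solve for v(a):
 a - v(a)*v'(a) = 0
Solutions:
 v(a) = -sqrt(C1 + a^2)
 v(a) = sqrt(C1 + a^2)


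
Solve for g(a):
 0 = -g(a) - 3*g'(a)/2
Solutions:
 g(a) = C1*exp(-2*a/3)


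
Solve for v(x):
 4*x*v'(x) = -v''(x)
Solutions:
 v(x) = C1 + C2*erf(sqrt(2)*x)


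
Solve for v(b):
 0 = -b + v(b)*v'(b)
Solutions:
 v(b) = -sqrt(C1 + b^2)
 v(b) = sqrt(C1 + b^2)


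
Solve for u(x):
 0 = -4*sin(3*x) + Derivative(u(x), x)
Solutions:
 u(x) = C1 - 4*cos(3*x)/3


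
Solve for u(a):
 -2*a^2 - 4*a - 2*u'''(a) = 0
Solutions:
 u(a) = C1 + C2*a + C3*a^2 - a^5/60 - a^4/12


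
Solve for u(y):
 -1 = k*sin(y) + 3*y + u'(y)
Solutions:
 u(y) = C1 + k*cos(y) - 3*y^2/2 - y


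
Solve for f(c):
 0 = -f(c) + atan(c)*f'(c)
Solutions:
 f(c) = C1*exp(Integral(1/atan(c), c))


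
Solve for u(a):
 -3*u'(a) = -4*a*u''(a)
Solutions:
 u(a) = C1 + C2*a^(7/4)


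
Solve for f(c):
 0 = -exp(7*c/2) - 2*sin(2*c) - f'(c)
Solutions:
 f(c) = C1 - 2*exp(7*c/2)/7 + cos(2*c)


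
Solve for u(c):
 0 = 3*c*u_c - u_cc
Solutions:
 u(c) = C1 + C2*erfi(sqrt(6)*c/2)


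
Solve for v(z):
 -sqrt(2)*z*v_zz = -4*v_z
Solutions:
 v(z) = C1 + C2*z^(1 + 2*sqrt(2))


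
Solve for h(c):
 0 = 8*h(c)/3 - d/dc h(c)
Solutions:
 h(c) = C1*exp(8*c/3)


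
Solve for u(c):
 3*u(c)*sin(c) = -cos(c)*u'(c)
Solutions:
 u(c) = C1*cos(c)^3


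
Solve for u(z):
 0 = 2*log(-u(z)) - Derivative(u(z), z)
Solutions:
 -li(-u(z)) = C1 + 2*z


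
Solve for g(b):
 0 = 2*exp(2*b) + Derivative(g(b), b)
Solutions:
 g(b) = C1 - exp(2*b)


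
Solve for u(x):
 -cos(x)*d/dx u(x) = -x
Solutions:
 u(x) = C1 + Integral(x/cos(x), x)


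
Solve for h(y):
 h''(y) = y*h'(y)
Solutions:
 h(y) = C1 + C2*erfi(sqrt(2)*y/2)


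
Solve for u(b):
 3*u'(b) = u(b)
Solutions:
 u(b) = C1*exp(b/3)


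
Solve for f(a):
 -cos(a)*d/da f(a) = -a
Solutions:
 f(a) = C1 + Integral(a/cos(a), a)


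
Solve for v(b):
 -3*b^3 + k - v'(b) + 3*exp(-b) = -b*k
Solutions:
 v(b) = C1 - 3*b^4/4 + b^2*k/2 + b*k - 3*exp(-b)


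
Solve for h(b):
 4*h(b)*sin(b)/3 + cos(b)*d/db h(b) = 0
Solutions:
 h(b) = C1*cos(b)^(4/3)


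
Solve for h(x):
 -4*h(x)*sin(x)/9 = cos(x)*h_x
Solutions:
 h(x) = C1*cos(x)^(4/9)


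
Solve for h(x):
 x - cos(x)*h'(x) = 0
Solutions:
 h(x) = C1 + Integral(x/cos(x), x)


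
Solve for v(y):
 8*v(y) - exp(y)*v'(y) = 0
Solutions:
 v(y) = C1*exp(-8*exp(-y))


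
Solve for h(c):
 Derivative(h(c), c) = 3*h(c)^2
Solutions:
 h(c) = -1/(C1 + 3*c)


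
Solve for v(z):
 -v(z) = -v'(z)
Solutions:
 v(z) = C1*exp(z)


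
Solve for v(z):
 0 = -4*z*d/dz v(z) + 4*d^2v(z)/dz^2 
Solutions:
 v(z) = C1 + C2*erfi(sqrt(2)*z/2)


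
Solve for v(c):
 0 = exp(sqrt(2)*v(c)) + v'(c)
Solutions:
 v(c) = sqrt(2)*(2*log(1/(C1 + c)) - log(2))/4


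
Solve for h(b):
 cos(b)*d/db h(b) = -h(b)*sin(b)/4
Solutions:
 h(b) = C1*cos(b)^(1/4)


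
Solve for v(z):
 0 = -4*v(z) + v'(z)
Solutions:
 v(z) = C1*exp(4*z)


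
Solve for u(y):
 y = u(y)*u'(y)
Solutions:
 u(y) = -sqrt(C1 + y^2)
 u(y) = sqrt(C1 + y^2)


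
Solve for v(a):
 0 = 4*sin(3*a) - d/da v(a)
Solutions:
 v(a) = C1 - 4*cos(3*a)/3


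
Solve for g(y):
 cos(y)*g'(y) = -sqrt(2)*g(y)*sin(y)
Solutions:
 g(y) = C1*cos(y)^(sqrt(2))


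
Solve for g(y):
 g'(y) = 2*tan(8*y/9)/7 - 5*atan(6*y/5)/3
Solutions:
 g(y) = C1 - 5*y*atan(6*y/5)/3 + 25*log(36*y^2 + 25)/36 - 9*log(cos(8*y/9))/28


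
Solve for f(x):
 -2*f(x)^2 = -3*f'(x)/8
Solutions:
 f(x) = -3/(C1 + 16*x)


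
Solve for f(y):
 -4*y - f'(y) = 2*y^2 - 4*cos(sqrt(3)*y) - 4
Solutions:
 f(y) = C1 - 2*y^3/3 - 2*y^2 + 4*y + 4*sqrt(3)*sin(sqrt(3)*y)/3


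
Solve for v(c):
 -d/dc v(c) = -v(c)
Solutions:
 v(c) = C1*exp(c)


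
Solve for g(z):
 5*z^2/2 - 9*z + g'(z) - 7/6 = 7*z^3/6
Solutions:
 g(z) = C1 + 7*z^4/24 - 5*z^3/6 + 9*z^2/2 + 7*z/6


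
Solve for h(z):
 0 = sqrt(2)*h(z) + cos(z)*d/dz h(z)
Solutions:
 h(z) = C1*(sin(z) - 1)^(sqrt(2)/2)/(sin(z) + 1)^(sqrt(2)/2)


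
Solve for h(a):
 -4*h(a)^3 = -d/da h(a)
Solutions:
 h(a) = -sqrt(2)*sqrt(-1/(C1 + 4*a))/2
 h(a) = sqrt(2)*sqrt(-1/(C1 + 4*a))/2


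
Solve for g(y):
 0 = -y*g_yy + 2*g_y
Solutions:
 g(y) = C1 + C2*y^3


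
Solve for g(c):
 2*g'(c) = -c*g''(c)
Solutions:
 g(c) = C1 + C2/c


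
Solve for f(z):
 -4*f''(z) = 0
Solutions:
 f(z) = C1 + C2*z


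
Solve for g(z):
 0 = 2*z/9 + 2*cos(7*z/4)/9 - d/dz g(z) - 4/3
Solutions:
 g(z) = C1 + z^2/9 - 4*z/3 + 8*sin(7*z/4)/63


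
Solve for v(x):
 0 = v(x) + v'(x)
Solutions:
 v(x) = C1*exp(-x)


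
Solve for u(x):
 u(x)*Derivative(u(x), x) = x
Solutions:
 u(x) = -sqrt(C1 + x^2)
 u(x) = sqrt(C1 + x^2)


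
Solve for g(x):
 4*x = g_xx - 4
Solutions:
 g(x) = C1 + C2*x + 2*x^3/3 + 2*x^2


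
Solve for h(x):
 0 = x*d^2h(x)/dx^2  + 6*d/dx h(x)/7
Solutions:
 h(x) = C1 + C2*x^(1/7)


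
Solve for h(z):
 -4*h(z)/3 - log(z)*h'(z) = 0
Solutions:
 h(z) = C1*exp(-4*li(z)/3)


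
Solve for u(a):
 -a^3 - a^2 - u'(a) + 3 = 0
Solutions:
 u(a) = C1 - a^4/4 - a^3/3 + 3*a


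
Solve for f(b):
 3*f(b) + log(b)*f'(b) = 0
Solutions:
 f(b) = C1*exp(-3*li(b))


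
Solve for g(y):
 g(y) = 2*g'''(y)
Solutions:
 g(y) = C3*exp(2^(2/3)*y/2) + (C1*sin(2^(2/3)*sqrt(3)*y/4) + C2*cos(2^(2/3)*sqrt(3)*y/4))*exp(-2^(2/3)*y/4)


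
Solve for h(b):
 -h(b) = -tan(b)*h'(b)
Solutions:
 h(b) = C1*sin(b)


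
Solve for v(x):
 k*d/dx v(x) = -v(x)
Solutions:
 v(x) = C1*exp(-x/k)


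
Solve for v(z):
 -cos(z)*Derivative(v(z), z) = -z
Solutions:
 v(z) = C1 + Integral(z/cos(z), z)


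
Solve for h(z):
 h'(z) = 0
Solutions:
 h(z) = C1


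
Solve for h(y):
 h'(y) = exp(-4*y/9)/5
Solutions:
 h(y) = C1 - 9*exp(-4*y/9)/20


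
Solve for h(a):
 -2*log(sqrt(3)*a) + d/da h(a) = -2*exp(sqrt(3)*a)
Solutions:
 h(a) = C1 + 2*a*log(a) + a*(-2 + log(3)) - 2*sqrt(3)*exp(sqrt(3)*a)/3


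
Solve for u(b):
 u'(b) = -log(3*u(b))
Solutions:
 Integral(1/(log(_y) + log(3)), (_y, u(b))) = C1 - b


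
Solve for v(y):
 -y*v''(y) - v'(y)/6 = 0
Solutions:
 v(y) = C1 + C2*y^(5/6)


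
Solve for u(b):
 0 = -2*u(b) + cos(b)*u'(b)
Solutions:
 u(b) = C1*(sin(b) + 1)/(sin(b) - 1)


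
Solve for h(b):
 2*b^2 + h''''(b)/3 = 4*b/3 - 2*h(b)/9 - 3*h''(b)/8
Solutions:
 h(b) = -9*b^2 + 6*b + (C1*sin(2^(1/4)*3^(3/4)*b*cos(atan(sqrt(807)/27)/2)/3) + C2*cos(2^(1/4)*3^(3/4)*b*cos(atan(sqrt(807)/27)/2)/3))*exp(-2^(1/4)*3^(3/4)*b*sin(atan(sqrt(807)/27)/2)/3) + (C3*sin(2^(1/4)*3^(3/4)*b*cos(atan(sqrt(807)/27)/2)/3) + C4*cos(2^(1/4)*3^(3/4)*b*cos(atan(sqrt(807)/27)/2)/3))*exp(2^(1/4)*3^(3/4)*b*sin(atan(sqrt(807)/27)/2)/3) + 243/8


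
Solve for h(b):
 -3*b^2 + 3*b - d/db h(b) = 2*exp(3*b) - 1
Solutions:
 h(b) = C1 - b^3 + 3*b^2/2 + b - 2*exp(3*b)/3


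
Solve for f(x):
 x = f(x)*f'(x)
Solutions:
 f(x) = -sqrt(C1 + x^2)
 f(x) = sqrt(C1 + x^2)


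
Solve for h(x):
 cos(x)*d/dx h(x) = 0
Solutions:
 h(x) = C1


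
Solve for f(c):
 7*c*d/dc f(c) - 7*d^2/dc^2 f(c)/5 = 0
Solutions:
 f(c) = C1 + C2*erfi(sqrt(10)*c/2)


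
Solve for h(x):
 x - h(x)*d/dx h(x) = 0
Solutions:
 h(x) = -sqrt(C1 + x^2)
 h(x) = sqrt(C1 + x^2)


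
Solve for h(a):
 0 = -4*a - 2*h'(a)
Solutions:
 h(a) = C1 - a^2


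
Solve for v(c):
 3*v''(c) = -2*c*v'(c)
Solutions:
 v(c) = C1 + C2*erf(sqrt(3)*c/3)


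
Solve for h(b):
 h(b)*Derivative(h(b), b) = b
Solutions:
 h(b) = -sqrt(C1 + b^2)
 h(b) = sqrt(C1 + b^2)


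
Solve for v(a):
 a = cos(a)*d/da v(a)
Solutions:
 v(a) = C1 + Integral(a/cos(a), a)


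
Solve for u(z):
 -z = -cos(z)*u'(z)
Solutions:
 u(z) = C1 + Integral(z/cos(z), z)


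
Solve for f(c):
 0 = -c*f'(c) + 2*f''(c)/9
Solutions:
 f(c) = C1 + C2*erfi(3*c/2)


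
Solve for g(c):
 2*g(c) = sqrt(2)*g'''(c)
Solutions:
 g(c) = C3*exp(2^(1/6)*c) + (C1*sin(2^(1/6)*sqrt(3)*c/2) + C2*cos(2^(1/6)*sqrt(3)*c/2))*exp(-2^(1/6)*c/2)


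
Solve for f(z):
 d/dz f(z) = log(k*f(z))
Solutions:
 li(k*f(z))/k = C1 + z


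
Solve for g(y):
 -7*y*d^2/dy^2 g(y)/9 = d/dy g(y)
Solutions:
 g(y) = C1 + C2/y^(2/7)


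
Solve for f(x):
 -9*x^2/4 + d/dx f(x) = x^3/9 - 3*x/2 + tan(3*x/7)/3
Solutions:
 f(x) = C1 + x^4/36 + 3*x^3/4 - 3*x^2/4 - 7*log(cos(3*x/7))/9


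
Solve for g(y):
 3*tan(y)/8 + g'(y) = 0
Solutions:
 g(y) = C1 + 3*log(cos(y))/8


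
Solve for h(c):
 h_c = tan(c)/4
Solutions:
 h(c) = C1 - log(cos(c))/4


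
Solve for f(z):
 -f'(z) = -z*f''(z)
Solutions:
 f(z) = C1 + C2*z^2


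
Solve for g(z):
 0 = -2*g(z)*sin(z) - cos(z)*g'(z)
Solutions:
 g(z) = C1*cos(z)^2


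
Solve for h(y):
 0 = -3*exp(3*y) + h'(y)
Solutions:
 h(y) = C1 + exp(3*y)


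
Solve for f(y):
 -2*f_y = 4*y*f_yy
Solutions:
 f(y) = C1 + C2*sqrt(y)


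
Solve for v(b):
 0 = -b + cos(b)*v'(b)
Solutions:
 v(b) = C1 + Integral(b/cos(b), b)


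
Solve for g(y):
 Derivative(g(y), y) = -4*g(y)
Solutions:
 g(y) = C1*exp(-4*y)


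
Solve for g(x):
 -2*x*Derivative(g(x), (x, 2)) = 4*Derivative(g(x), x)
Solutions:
 g(x) = C1 + C2/x


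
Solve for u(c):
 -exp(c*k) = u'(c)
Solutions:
 u(c) = C1 - exp(c*k)/k


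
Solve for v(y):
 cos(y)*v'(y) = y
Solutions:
 v(y) = C1 + Integral(y/cos(y), y)


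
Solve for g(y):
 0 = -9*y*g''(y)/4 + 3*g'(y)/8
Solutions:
 g(y) = C1 + C2*y^(7/6)


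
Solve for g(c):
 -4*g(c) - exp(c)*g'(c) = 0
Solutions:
 g(c) = C1*exp(4*exp(-c))


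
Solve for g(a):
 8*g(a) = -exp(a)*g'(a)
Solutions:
 g(a) = C1*exp(8*exp(-a))


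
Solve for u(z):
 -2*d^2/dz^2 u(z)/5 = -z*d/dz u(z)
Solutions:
 u(z) = C1 + C2*erfi(sqrt(5)*z/2)


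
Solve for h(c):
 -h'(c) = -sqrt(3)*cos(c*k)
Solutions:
 h(c) = C1 + sqrt(3)*sin(c*k)/k


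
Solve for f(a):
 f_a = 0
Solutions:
 f(a) = C1


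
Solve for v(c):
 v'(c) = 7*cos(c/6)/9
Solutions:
 v(c) = C1 + 14*sin(c/6)/3


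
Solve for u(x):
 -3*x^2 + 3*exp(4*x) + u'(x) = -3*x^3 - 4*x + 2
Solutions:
 u(x) = C1 - 3*x^4/4 + x^3 - 2*x^2 + 2*x - 3*exp(4*x)/4


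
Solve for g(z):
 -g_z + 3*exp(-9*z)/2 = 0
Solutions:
 g(z) = C1 - exp(-9*z)/6


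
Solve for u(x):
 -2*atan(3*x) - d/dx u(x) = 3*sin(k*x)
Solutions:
 u(x) = C1 - 2*x*atan(3*x) - 3*Piecewise((-cos(k*x)/k, Ne(k, 0)), (0, True)) + log(9*x^2 + 1)/3


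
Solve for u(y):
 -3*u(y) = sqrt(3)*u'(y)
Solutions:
 u(y) = C1*exp(-sqrt(3)*y)


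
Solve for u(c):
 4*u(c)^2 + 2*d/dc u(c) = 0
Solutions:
 u(c) = 1/(C1 + 2*c)


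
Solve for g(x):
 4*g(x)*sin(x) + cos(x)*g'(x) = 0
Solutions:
 g(x) = C1*cos(x)^4


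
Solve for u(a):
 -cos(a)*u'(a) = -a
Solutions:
 u(a) = C1 + Integral(a/cos(a), a)


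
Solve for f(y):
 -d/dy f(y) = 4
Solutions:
 f(y) = C1 - 4*y


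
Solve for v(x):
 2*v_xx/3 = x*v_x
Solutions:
 v(x) = C1 + C2*erfi(sqrt(3)*x/2)


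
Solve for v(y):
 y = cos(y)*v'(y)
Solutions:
 v(y) = C1 + Integral(y/cos(y), y)


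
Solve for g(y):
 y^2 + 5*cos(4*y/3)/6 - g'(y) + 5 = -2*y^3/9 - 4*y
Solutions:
 g(y) = C1 + y^4/18 + y^3/3 + 2*y^2 + 5*y + 5*sin(4*y/3)/8


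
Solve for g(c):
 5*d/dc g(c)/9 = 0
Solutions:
 g(c) = C1


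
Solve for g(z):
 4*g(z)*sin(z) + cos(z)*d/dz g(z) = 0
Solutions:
 g(z) = C1*cos(z)^4


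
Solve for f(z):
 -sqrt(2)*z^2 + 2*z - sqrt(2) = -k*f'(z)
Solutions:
 f(z) = C1 + sqrt(2)*z^3/(3*k) - z^2/k + sqrt(2)*z/k


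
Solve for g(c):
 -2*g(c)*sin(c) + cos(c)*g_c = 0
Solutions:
 g(c) = C1/cos(c)^2


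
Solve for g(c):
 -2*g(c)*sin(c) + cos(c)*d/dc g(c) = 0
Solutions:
 g(c) = C1/cos(c)^2


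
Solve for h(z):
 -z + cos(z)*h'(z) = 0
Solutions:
 h(z) = C1 + Integral(z/cos(z), z)


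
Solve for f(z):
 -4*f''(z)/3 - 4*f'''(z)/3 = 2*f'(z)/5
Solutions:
 f(z) = C1 + (C2*sin(sqrt(5)*z/10) + C3*cos(sqrt(5)*z/10))*exp(-z/2)


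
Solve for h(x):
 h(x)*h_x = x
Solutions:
 h(x) = -sqrt(C1 + x^2)
 h(x) = sqrt(C1 + x^2)


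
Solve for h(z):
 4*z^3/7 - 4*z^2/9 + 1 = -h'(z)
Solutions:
 h(z) = C1 - z^4/7 + 4*z^3/27 - z


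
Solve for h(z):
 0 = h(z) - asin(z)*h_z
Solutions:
 h(z) = C1*exp(Integral(1/asin(z), z))


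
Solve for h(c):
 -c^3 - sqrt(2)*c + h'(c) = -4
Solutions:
 h(c) = C1 + c^4/4 + sqrt(2)*c^2/2 - 4*c


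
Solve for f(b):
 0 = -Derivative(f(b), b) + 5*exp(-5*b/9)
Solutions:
 f(b) = C1 - 9*exp(-5*b/9)


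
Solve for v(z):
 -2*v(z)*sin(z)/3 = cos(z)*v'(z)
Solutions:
 v(z) = C1*cos(z)^(2/3)


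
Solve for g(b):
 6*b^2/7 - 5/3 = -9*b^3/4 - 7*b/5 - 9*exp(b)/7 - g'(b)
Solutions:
 g(b) = C1 - 9*b^4/16 - 2*b^3/7 - 7*b^2/10 + 5*b/3 - 9*exp(b)/7


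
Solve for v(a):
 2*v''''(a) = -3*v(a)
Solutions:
 v(a) = (C1*sin(6^(1/4)*a/2) + C2*cos(6^(1/4)*a/2))*exp(-6^(1/4)*a/2) + (C3*sin(6^(1/4)*a/2) + C4*cos(6^(1/4)*a/2))*exp(6^(1/4)*a/2)


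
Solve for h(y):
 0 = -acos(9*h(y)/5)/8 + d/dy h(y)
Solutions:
 Integral(1/acos(9*_y/5), (_y, h(y))) = C1 + y/8


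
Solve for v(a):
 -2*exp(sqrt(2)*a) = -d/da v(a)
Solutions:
 v(a) = C1 + sqrt(2)*exp(sqrt(2)*a)


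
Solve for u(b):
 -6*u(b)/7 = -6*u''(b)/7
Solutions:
 u(b) = C1*exp(-b) + C2*exp(b)


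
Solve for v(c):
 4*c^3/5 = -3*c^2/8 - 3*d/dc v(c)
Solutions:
 v(c) = C1 - c^4/15 - c^3/24


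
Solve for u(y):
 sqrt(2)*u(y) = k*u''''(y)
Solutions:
 u(y) = C1*exp(-2^(1/8)*y*(1/k)^(1/4)) + C2*exp(2^(1/8)*y*(1/k)^(1/4)) + C3*exp(-2^(1/8)*I*y*(1/k)^(1/4)) + C4*exp(2^(1/8)*I*y*(1/k)^(1/4))


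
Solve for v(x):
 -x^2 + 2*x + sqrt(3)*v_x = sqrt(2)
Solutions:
 v(x) = C1 + sqrt(3)*x^3/9 - sqrt(3)*x^2/3 + sqrt(6)*x/3


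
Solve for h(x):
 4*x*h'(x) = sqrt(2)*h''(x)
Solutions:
 h(x) = C1 + C2*erfi(2^(1/4)*x)


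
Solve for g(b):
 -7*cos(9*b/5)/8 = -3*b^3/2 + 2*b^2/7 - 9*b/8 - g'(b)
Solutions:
 g(b) = C1 - 3*b^4/8 + 2*b^3/21 - 9*b^2/16 + 35*sin(9*b/5)/72


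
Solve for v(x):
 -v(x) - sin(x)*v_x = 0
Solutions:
 v(x) = C1*sqrt(cos(x) + 1)/sqrt(cos(x) - 1)


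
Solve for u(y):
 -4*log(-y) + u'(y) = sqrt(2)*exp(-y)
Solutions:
 u(y) = C1 + 4*y*log(-y) - 4*y - sqrt(2)*exp(-y)


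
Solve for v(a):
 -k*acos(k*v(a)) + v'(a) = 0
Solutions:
 Integral(1/acos(_y*k), (_y, v(a))) = C1 + a*k


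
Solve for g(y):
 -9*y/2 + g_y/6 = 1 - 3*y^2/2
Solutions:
 g(y) = C1 - 3*y^3 + 27*y^2/2 + 6*y


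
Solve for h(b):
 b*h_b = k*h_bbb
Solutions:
 h(b) = C1 + Integral(C2*airyai(b*(1/k)^(1/3)) + C3*airybi(b*(1/k)^(1/3)), b)


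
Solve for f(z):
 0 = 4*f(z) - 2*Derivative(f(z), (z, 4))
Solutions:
 f(z) = C1*exp(-2^(1/4)*z) + C2*exp(2^(1/4)*z) + C3*sin(2^(1/4)*z) + C4*cos(2^(1/4)*z)


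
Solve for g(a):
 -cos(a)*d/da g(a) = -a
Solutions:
 g(a) = C1 + Integral(a/cos(a), a)


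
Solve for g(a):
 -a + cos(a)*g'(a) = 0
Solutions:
 g(a) = C1 + Integral(a/cos(a), a)


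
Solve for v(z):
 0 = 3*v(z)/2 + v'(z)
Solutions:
 v(z) = C1*exp(-3*z/2)


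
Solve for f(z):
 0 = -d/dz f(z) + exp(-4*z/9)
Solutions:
 f(z) = C1 - 9*exp(-4*z/9)/4


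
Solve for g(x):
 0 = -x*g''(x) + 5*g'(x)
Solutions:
 g(x) = C1 + C2*x^6


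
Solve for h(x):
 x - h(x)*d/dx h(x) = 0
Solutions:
 h(x) = -sqrt(C1 + x^2)
 h(x) = sqrt(C1 + x^2)


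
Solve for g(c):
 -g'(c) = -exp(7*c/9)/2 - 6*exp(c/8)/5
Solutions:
 g(c) = C1 + 9*exp(7*c/9)/14 + 48*exp(c/8)/5


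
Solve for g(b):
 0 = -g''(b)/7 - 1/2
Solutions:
 g(b) = C1 + C2*b - 7*b^2/4


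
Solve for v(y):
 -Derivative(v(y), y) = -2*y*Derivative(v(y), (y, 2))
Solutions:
 v(y) = C1 + C2*y^(3/2)


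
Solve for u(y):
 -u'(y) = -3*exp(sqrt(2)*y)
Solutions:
 u(y) = C1 + 3*sqrt(2)*exp(sqrt(2)*y)/2


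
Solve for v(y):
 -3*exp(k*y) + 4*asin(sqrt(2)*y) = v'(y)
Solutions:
 v(y) = C1 + 4*y*asin(sqrt(2)*y) + 2*sqrt(2)*sqrt(1 - 2*y^2) - 3*Piecewise((exp(k*y)/k, Ne(k, 0)), (y, True))


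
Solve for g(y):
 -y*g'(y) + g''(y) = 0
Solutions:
 g(y) = C1 + C2*erfi(sqrt(2)*y/2)


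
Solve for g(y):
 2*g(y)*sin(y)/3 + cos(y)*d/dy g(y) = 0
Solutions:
 g(y) = C1*cos(y)^(2/3)


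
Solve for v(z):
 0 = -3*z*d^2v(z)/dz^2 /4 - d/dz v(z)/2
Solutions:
 v(z) = C1 + C2*z^(1/3)


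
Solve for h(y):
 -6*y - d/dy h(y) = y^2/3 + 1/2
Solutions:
 h(y) = C1 - y^3/9 - 3*y^2 - y/2


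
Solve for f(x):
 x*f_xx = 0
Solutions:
 f(x) = C1 + C2*x


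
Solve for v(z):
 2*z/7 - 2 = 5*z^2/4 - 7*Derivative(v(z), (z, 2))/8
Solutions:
 v(z) = C1 + C2*z + 5*z^4/42 - 8*z^3/147 + 8*z^2/7


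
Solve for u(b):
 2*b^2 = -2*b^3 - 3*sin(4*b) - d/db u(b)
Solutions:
 u(b) = C1 - b^4/2 - 2*b^3/3 + 3*cos(4*b)/4


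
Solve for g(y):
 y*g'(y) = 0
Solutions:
 g(y) = C1


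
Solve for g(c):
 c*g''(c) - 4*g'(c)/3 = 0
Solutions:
 g(c) = C1 + C2*c^(7/3)


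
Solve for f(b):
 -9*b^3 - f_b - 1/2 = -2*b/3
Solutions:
 f(b) = C1 - 9*b^4/4 + b^2/3 - b/2


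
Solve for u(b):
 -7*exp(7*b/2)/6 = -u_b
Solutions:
 u(b) = C1 + exp(7*b/2)/3


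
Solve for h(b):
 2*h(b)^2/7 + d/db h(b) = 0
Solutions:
 h(b) = 7/(C1 + 2*b)


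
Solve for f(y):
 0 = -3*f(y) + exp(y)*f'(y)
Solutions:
 f(y) = C1*exp(-3*exp(-y))


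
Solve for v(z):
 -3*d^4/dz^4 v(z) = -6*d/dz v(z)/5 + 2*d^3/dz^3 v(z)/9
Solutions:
 v(z) = C1 + C2*exp(-z*(20*5^(1/3)/(729*sqrt(531361) + 531401)^(1/3) + 20 + 5^(2/3)*(729*sqrt(531361) + 531401)^(1/3))/810)*sin(sqrt(3)*5^(1/3)*z*(-5^(1/3)*(729*sqrt(531361) + 531401)^(1/3) + 20/(729*sqrt(531361) + 531401)^(1/3))/810) + C3*exp(-z*(20*5^(1/3)/(729*sqrt(531361) + 531401)^(1/3) + 20 + 5^(2/3)*(729*sqrt(531361) + 531401)^(1/3))/810)*cos(sqrt(3)*5^(1/3)*z*(-5^(1/3)*(729*sqrt(531361) + 531401)^(1/3) + 20/(729*sqrt(531361) + 531401)^(1/3))/810) + C4*exp(z*(-10 + 20*5^(1/3)/(729*sqrt(531361) + 531401)^(1/3) + 5^(2/3)*(729*sqrt(531361) + 531401)^(1/3))/405)


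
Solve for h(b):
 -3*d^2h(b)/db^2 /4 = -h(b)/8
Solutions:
 h(b) = C1*exp(-sqrt(6)*b/6) + C2*exp(sqrt(6)*b/6)


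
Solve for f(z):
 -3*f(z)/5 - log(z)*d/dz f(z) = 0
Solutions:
 f(z) = C1*exp(-3*li(z)/5)


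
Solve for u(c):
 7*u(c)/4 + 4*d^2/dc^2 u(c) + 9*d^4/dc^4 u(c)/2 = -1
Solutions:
 u(c) = (C1*sin(2^(3/4)*sqrt(3)*7^(1/4)*c*cos(atan(sqrt(62)/8)/2)/6) + C2*cos(2^(3/4)*sqrt(3)*7^(1/4)*c*cos(atan(sqrt(62)/8)/2)/6))*exp(-2^(3/4)*sqrt(3)*7^(1/4)*c*sin(atan(sqrt(62)/8)/2)/6) + (C3*sin(2^(3/4)*sqrt(3)*7^(1/4)*c*cos(atan(sqrt(62)/8)/2)/6) + C4*cos(2^(3/4)*sqrt(3)*7^(1/4)*c*cos(atan(sqrt(62)/8)/2)/6))*exp(2^(3/4)*sqrt(3)*7^(1/4)*c*sin(atan(sqrt(62)/8)/2)/6) - 4/7


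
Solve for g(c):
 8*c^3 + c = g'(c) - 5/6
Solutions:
 g(c) = C1 + 2*c^4 + c^2/2 + 5*c/6


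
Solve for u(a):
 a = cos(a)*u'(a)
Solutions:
 u(a) = C1 + Integral(a/cos(a), a)


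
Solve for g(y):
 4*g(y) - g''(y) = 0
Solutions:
 g(y) = C1*exp(-2*y) + C2*exp(2*y)


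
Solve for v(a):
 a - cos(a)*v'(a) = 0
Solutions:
 v(a) = C1 + Integral(a/cos(a), a)


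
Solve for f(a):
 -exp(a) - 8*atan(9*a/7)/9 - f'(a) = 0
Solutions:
 f(a) = C1 - 8*a*atan(9*a/7)/9 - exp(a) + 28*log(81*a^2 + 49)/81


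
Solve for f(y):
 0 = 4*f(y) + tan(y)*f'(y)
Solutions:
 f(y) = C1/sin(y)^4


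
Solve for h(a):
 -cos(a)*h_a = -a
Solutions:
 h(a) = C1 + Integral(a/cos(a), a)


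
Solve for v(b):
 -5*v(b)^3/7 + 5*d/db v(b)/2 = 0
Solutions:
 v(b) = -sqrt(14)*sqrt(-1/(C1 + 2*b))/2
 v(b) = sqrt(14)*sqrt(-1/(C1 + 2*b))/2


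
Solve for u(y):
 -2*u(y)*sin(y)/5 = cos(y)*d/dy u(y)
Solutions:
 u(y) = C1*cos(y)^(2/5)


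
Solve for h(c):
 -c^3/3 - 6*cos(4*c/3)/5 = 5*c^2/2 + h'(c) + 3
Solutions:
 h(c) = C1 - c^4/12 - 5*c^3/6 - 3*c - 9*sin(4*c/3)/10


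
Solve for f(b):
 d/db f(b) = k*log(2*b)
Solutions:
 f(b) = C1 + b*k*log(b) - b*k + b*k*log(2)


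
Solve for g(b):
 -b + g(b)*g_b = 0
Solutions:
 g(b) = -sqrt(C1 + b^2)
 g(b) = sqrt(C1 + b^2)


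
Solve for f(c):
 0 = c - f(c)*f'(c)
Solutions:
 f(c) = -sqrt(C1 + c^2)
 f(c) = sqrt(C1 + c^2)


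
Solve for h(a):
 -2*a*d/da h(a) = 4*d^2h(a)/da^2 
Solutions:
 h(a) = C1 + C2*erf(a/2)


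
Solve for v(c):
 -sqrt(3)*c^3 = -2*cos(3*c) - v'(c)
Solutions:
 v(c) = C1 + sqrt(3)*c^4/4 - 2*sin(3*c)/3


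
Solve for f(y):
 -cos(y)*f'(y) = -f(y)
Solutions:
 f(y) = C1*sqrt(sin(y) + 1)/sqrt(sin(y) - 1)


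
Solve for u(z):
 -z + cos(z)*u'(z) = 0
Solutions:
 u(z) = C1 + Integral(z/cos(z), z)


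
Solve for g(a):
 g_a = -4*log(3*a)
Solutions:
 g(a) = C1 - 4*a*log(a) - a*log(81) + 4*a


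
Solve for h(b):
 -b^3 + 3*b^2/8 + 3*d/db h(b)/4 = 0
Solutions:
 h(b) = C1 + b^4/3 - b^3/6


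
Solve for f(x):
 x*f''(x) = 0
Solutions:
 f(x) = C1 + C2*x


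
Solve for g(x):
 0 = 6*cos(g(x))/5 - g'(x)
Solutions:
 -6*x/5 - log(sin(g(x)) - 1)/2 + log(sin(g(x)) + 1)/2 = C1


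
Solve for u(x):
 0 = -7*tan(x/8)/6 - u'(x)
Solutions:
 u(x) = C1 + 28*log(cos(x/8))/3


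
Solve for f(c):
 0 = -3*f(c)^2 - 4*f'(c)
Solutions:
 f(c) = 4/(C1 + 3*c)


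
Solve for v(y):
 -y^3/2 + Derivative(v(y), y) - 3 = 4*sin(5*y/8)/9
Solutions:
 v(y) = C1 + y^4/8 + 3*y - 32*cos(5*y/8)/45


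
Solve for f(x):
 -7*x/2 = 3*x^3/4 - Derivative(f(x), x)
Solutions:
 f(x) = C1 + 3*x^4/16 + 7*x^2/4


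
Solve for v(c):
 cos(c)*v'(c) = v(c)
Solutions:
 v(c) = C1*sqrt(sin(c) + 1)/sqrt(sin(c) - 1)


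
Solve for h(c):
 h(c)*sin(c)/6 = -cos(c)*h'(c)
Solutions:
 h(c) = C1*cos(c)^(1/6)


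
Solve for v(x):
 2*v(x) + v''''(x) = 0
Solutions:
 v(x) = (C1*sin(2^(3/4)*x/2) + C2*cos(2^(3/4)*x/2))*exp(-2^(3/4)*x/2) + (C3*sin(2^(3/4)*x/2) + C4*cos(2^(3/4)*x/2))*exp(2^(3/4)*x/2)


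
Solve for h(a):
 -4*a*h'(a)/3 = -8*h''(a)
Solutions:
 h(a) = C1 + C2*erfi(sqrt(3)*a/6)


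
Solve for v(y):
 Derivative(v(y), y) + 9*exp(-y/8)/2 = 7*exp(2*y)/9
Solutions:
 v(y) = C1 + 7*exp(2*y)/18 + 36*exp(-y/8)


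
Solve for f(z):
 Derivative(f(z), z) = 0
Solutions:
 f(z) = C1


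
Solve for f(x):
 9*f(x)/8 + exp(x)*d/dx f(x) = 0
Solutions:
 f(x) = C1*exp(9*exp(-x)/8)


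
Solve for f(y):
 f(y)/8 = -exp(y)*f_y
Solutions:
 f(y) = C1*exp(exp(-y)/8)


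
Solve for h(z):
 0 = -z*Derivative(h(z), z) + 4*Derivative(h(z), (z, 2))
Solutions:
 h(z) = C1 + C2*erfi(sqrt(2)*z/4)


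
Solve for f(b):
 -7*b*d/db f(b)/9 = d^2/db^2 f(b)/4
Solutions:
 f(b) = C1 + C2*erf(sqrt(14)*b/3)


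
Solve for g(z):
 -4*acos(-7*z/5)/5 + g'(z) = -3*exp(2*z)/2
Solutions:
 g(z) = C1 + 4*z*acos(-7*z/5)/5 + 4*sqrt(25 - 49*z^2)/35 - 3*exp(2*z)/4


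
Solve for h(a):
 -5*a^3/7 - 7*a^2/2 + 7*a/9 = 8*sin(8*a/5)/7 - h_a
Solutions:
 h(a) = C1 + 5*a^4/28 + 7*a^3/6 - 7*a^2/18 - 5*cos(8*a/5)/7


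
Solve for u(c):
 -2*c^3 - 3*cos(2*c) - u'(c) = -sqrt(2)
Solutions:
 u(c) = C1 - c^4/2 + sqrt(2)*c - 3*sin(2*c)/2


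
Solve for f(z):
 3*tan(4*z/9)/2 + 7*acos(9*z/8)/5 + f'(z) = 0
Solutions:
 f(z) = C1 - 7*z*acos(9*z/8)/5 + 7*sqrt(64 - 81*z^2)/45 + 27*log(cos(4*z/9))/8


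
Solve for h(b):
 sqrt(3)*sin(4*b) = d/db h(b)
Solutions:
 h(b) = C1 - sqrt(3)*cos(4*b)/4


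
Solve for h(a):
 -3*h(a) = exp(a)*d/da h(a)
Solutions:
 h(a) = C1*exp(3*exp(-a))


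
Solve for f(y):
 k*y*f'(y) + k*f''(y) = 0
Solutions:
 f(y) = C1 + C2*erf(sqrt(2)*y/2)


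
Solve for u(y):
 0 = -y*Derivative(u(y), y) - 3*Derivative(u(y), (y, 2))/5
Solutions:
 u(y) = C1 + C2*erf(sqrt(30)*y/6)


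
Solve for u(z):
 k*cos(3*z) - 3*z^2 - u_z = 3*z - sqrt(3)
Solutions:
 u(z) = C1 + k*sin(3*z)/3 - z^3 - 3*z^2/2 + sqrt(3)*z


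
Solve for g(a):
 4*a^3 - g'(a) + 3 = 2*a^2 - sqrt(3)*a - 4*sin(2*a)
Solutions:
 g(a) = C1 + a^4 - 2*a^3/3 + sqrt(3)*a^2/2 + 3*a - 2*cos(2*a)


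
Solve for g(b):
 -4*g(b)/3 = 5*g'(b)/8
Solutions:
 g(b) = C1*exp(-32*b/15)


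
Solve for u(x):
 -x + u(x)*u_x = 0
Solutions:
 u(x) = -sqrt(C1 + x^2)
 u(x) = sqrt(C1 + x^2)


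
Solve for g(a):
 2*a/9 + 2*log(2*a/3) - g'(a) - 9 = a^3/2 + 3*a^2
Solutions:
 g(a) = C1 - a^4/8 - a^3 + a^2/9 + 2*a*log(a) - 11*a + a*log(4/9)


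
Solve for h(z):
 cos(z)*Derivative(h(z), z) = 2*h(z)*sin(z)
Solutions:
 h(z) = C1/cos(z)^2


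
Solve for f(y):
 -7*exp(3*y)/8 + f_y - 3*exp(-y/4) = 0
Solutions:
 f(y) = C1 + 7*exp(3*y)/24 - 12*exp(-y/4)


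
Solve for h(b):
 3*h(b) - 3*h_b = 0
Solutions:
 h(b) = C1*exp(b)


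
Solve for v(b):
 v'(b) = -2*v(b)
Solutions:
 v(b) = C1*exp(-2*b)


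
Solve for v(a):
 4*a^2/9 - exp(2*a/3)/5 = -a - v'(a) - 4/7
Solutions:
 v(a) = C1 - 4*a^3/27 - a^2/2 - 4*a/7 + 3*exp(2*a/3)/10


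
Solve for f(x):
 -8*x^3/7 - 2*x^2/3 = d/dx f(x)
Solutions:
 f(x) = C1 - 2*x^4/7 - 2*x^3/9


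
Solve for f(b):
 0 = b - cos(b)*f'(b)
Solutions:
 f(b) = C1 + Integral(b/cos(b), b)


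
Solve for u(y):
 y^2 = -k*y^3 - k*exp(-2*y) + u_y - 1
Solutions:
 u(y) = C1 + k*y^4/4 - k*exp(-2*y)/2 + y^3/3 + y


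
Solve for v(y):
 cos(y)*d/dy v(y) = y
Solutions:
 v(y) = C1 + Integral(y/cos(y), y)


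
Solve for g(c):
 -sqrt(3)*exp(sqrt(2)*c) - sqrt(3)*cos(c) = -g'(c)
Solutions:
 g(c) = C1 + sqrt(6)*exp(sqrt(2)*c)/2 + sqrt(3)*sin(c)


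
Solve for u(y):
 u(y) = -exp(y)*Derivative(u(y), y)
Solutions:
 u(y) = C1*exp(exp(-y))


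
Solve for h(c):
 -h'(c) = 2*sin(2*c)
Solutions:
 h(c) = C1 + cos(2*c)


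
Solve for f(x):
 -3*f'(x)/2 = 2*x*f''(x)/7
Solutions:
 f(x) = C1 + C2/x^(17/4)


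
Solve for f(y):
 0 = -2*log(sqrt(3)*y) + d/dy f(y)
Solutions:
 f(y) = C1 + 2*y*log(y) - 2*y + y*log(3)


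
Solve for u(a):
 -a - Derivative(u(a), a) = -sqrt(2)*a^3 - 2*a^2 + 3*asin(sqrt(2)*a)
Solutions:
 u(a) = C1 + sqrt(2)*a^4/4 + 2*a^3/3 - a^2/2 - 3*a*asin(sqrt(2)*a) - 3*sqrt(2)*sqrt(1 - 2*a^2)/2


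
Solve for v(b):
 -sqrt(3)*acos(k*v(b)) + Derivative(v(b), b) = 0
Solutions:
 Integral(1/acos(_y*k), (_y, v(b))) = C1 + sqrt(3)*b


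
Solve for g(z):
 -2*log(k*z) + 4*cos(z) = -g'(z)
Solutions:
 g(z) = C1 + 2*z*log(k*z) - 2*z - 4*sin(z)


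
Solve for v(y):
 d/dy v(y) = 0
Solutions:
 v(y) = C1


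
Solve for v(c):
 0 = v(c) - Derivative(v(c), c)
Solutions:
 v(c) = C1*exp(c)


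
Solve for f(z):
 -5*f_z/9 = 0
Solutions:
 f(z) = C1


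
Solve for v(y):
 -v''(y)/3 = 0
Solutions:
 v(y) = C1 + C2*y


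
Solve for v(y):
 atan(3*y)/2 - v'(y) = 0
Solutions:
 v(y) = C1 + y*atan(3*y)/2 - log(9*y^2 + 1)/12


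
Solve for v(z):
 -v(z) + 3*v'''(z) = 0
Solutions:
 v(z) = C3*exp(3^(2/3)*z/3) + (C1*sin(3^(1/6)*z/2) + C2*cos(3^(1/6)*z/2))*exp(-3^(2/3)*z/6)


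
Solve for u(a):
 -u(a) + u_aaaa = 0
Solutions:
 u(a) = C1*exp(-a) + C2*exp(a) + C3*sin(a) + C4*cos(a)


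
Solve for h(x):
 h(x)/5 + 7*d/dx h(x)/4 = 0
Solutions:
 h(x) = C1*exp(-4*x/35)


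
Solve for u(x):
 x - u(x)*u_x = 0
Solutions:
 u(x) = -sqrt(C1 + x^2)
 u(x) = sqrt(C1 + x^2)


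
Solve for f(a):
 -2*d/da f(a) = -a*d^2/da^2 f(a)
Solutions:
 f(a) = C1 + C2*a^3


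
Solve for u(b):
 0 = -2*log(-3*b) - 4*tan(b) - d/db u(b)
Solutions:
 u(b) = C1 - 2*b*log(-b) - 2*b*log(3) + 2*b + 4*log(cos(b))


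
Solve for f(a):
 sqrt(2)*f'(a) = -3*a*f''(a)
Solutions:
 f(a) = C1 + C2*a^(1 - sqrt(2)/3)


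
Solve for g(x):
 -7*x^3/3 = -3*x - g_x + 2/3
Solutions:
 g(x) = C1 + 7*x^4/12 - 3*x^2/2 + 2*x/3


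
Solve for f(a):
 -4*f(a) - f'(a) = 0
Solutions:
 f(a) = C1*exp(-4*a)


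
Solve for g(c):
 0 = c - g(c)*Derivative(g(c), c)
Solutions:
 g(c) = -sqrt(C1 + c^2)
 g(c) = sqrt(C1 + c^2)


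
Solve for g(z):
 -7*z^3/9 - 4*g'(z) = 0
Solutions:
 g(z) = C1 - 7*z^4/144


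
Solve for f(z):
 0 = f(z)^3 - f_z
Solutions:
 f(z) = -sqrt(2)*sqrt(-1/(C1 + z))/2
 f(z) = sqrt(2)*sqrt(-1/(C1 + z))/2


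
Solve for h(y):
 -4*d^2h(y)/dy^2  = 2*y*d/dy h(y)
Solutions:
 h(y) = C1 + C2*erf(y/2)


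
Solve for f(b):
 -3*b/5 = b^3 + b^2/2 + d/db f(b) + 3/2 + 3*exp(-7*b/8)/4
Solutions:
 f(b) = C1 - b^4/4 - b^3/6 - 3*b^2/10 - 3*b/2 + 6*exp(-7*b/8)/7


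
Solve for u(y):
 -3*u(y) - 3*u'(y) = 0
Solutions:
 u(y) = C1*exp(-y)


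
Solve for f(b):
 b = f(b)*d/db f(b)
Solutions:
 f(b) = -sqrt(C1 + b^2)
 f(b) = sqrt(C1 + b^2)


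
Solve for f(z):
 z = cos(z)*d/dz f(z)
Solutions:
 f(z) = C1 + Integral(z/cos(z), z)


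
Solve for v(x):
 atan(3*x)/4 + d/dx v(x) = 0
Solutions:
 v(x) = C1 - x*atan(3*x)/4 + log(9*x^2 + 1)/24


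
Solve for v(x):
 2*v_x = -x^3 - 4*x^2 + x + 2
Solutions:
 v(x) = C1 - x^4/8 - 2*x^3/3 + x^2/4 + x


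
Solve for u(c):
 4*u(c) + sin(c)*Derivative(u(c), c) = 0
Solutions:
 u(c) = C1*(cos(c)^2 + 2*cos(c) + 1)/(cos(c)^2 - 2*cos(c) + 1)


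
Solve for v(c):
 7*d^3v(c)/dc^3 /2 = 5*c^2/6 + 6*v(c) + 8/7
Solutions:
 v(c) = C3*exp(12^(1/3)*7^(2/3)*c/7) - 5*c^2/36 + (C1*sin(14^(2/3)*3^(5/6)*c/14) + C2*cos(14^(2/3)*3^(5/6)*c/14))*exp(-12^(1/3)*7^(2/3)*c/14) - 4/21


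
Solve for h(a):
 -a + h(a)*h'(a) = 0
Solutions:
 h(a) = -sqrt(C1 + a^2)
 h(a) = sqrt(C1 + a^2)


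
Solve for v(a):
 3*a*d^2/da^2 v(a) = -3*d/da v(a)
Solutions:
 v(a) = C1 + C2*log(a)


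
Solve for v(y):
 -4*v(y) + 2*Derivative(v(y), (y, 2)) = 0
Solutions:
 v(y) = C1*exp(-sqrt(2)*y) + C2*exp(sqrt(2)*y)


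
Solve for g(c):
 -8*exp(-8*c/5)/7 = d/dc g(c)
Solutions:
 g(c) = C1 + 5*exp(-8*c/5)/7


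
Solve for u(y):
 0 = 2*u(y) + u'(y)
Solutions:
 u(y) = C1*exp(-2*y)


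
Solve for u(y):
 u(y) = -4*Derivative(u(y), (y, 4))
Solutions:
 u(y) = (C1*sin(y/2) + C2*cos(y/2))*exp(-y/2) + (C3*sin(y/2) + C4*cos(y/2))*exp(y/2)


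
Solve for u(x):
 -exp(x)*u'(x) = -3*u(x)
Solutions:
 u(x) = C1*exp(-3*exp(-x))


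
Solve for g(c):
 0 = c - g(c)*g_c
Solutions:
 g(c) = -sqrt(C1 + c^2)
 g(c) = sqrt(C1 + c^2)


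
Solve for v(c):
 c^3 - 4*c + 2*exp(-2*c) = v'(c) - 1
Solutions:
 v(c) = C1 + c^4/4 - 2*c^2 + c - exp(-2*c)


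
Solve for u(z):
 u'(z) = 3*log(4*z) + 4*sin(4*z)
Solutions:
 u(z) = C1 + 3*z*log(z) - 3*z + 6*z*log(2) - cos(4*z)


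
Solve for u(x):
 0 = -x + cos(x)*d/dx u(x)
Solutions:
 u(x) = C1 + Integral(x/cos(x), x)


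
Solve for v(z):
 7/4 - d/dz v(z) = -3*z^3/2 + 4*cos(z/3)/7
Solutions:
 v(z) = C1 + 3*z^4/8 + 7*z/4 - 12*sin(z/3)/7


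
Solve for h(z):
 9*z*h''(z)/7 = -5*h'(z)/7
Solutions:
 h(z) = C1 + C2*z^(4/9)


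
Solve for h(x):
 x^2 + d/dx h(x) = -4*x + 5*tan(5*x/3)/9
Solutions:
 h(x) = C1 - x^3/3 - 2*x^2 - log(cos(5*x/3))/3


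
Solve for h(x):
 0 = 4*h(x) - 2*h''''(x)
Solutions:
 h(x) = C1*exp(-2^(1/4)*x) + C2*exp(2^(1/4)*x) + C3*sin(2^(1/4)*x) + C4*cos(2^(1/4)*x)


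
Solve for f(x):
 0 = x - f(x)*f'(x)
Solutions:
 f(x) = -sqrt(C1 + x^2)
 f(x) = sqrt(C1 + x^2)


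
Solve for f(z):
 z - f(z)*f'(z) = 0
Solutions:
 f(z) = -sqrt(C1 + z^2)
 f(z) = sqrt(C1 + z^2)


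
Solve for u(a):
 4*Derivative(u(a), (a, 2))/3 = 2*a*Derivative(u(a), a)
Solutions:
 u(a) = C1 + C2*erfi(sqrt(3)*a/2)


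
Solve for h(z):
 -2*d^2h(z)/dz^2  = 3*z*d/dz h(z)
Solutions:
 h(z) = C1 + C2*erf(sqrt(3)*z/2)


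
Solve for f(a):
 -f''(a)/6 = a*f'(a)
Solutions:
 f(a) = C1 + C2*erf(sqrt(3)*a)


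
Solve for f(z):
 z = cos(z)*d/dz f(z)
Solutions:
 f(z) = C1 + Integral(z/cos(z), z)


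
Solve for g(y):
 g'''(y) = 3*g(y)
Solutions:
 g(y) = C3*exp(3^(1/3)*y) + (C1*sin(3^(5/6)*y/2) + C2*cos(3^(5/6)*y/2))*exp(-3^(1/3)*y/2)


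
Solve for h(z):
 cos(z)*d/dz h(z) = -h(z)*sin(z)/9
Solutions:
 h(z) = C1*cos(z)^(1/9)


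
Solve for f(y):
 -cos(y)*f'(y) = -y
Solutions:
 f(y) = C1 + Integral(y/cos(y), y)


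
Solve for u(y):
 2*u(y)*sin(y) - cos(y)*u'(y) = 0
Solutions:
 u(y) = C1/cos(y)^2


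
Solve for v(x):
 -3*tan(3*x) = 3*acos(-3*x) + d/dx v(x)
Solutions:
 v(x) = C1 - 3*x*acos(-3*x) - sqrt(1 - 9*x^2) + log(cos(3*x))


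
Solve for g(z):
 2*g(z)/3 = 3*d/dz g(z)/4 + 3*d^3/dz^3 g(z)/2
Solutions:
 g(z) = C1*exp(6^(1/3)*z*(-(8 + sqrt(70))^(1/3) + 6^(1/3)/(8 + sqrt(70))^(1/3))/12)*sin(2^(1/3)*3^(1/6)*z*(3*2^(1/3)/(8 + sqrt(70))^(1/3) + 3^(2/3)*(8 + sqrt(70))^(1/3))/12) + C2*exp(6^(1/3)*z*(-(8 + sqrt(70))^(1/3) + 6^(1/3)/(8 + sqrt(70))^(1/3))/12)*cos(2^(1/3)*3^(1/6)*z*(3*2^(1/3)/(8 + sqrt(70))^(1/3) + 3^(2/3)*(8 + sqrt(70))^(1/3))/12) + C3*exp(-6^(1/3)*z*(-(8 + sqrt(70))^(1/3) + 6^(1/3)/(8 + sqrt(70))^(1/3))/6)
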